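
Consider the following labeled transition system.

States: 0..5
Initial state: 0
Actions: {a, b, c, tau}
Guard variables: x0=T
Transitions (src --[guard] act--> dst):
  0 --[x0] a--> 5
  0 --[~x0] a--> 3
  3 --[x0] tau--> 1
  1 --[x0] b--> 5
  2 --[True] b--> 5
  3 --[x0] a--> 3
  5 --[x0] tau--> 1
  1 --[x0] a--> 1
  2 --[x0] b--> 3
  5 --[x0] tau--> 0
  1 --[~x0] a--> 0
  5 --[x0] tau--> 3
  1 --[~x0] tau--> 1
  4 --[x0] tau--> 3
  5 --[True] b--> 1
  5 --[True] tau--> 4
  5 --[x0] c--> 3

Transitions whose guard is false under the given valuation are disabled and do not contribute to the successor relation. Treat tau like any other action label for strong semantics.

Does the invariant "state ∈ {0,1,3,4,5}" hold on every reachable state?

Inv-set: {0,1,3,4,5}
R = {0,1,3,4,5}
  0: safe
  1: safe
  3: safe
  4: safe
  5: safe

Answer: INVARIANT HOLDS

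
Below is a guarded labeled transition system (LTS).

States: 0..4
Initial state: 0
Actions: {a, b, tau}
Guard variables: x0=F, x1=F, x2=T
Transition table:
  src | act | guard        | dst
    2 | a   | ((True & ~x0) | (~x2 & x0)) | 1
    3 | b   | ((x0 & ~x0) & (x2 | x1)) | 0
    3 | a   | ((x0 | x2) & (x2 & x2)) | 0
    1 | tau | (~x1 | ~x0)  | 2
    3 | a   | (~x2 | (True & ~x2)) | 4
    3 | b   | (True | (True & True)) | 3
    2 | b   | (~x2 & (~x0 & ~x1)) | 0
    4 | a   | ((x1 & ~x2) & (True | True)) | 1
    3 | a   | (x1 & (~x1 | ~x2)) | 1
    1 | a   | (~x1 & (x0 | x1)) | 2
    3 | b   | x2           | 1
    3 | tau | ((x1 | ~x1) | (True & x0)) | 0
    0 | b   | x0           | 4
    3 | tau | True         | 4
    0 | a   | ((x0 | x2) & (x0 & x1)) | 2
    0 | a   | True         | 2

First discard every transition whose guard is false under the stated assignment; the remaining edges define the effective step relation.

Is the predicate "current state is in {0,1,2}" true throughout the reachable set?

Answer: INVARIANT HOLDS

Analysis:
Safe = {0,1,2}
Reach set: {0,1,2}
  0: safe
  1: safe
  2: safe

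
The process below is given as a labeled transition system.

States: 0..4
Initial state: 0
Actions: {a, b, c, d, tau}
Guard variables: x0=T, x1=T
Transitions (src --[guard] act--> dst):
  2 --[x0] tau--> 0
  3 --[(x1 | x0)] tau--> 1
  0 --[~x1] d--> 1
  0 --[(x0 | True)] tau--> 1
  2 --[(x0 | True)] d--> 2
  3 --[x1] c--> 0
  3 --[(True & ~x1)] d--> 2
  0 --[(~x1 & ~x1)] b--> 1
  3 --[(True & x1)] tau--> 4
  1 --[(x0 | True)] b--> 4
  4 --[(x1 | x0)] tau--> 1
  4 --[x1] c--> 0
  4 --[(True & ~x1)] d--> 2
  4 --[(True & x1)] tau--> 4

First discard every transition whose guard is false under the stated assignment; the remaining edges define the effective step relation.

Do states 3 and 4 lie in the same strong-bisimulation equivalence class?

Bisimulation quotient by refinement:
  round 0: {{0,1,2,3,4}}
  round 1: {{0},{1},{2},{3,4}}
stable after 2 split(s): 4 block(s)
[3]={3,4}  [4]={3,4}

Answer: BISIMILAR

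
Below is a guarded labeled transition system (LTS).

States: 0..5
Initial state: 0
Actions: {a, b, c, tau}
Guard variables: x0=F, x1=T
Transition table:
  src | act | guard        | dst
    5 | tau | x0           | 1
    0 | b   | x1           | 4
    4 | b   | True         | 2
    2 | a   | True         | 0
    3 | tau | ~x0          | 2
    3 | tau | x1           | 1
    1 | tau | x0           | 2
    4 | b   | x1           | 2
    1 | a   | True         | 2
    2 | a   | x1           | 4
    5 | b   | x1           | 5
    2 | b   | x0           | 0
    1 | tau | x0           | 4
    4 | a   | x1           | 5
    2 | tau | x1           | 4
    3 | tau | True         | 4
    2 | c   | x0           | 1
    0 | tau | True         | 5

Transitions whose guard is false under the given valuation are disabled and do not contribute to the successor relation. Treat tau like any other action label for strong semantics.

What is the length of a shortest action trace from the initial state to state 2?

Breadth-first toward 2:
  Layer 0: {0}
  Layer 1: {4,5}
  Layer 2: {2}
2 enters at depth 2; path b·b

Answer: 2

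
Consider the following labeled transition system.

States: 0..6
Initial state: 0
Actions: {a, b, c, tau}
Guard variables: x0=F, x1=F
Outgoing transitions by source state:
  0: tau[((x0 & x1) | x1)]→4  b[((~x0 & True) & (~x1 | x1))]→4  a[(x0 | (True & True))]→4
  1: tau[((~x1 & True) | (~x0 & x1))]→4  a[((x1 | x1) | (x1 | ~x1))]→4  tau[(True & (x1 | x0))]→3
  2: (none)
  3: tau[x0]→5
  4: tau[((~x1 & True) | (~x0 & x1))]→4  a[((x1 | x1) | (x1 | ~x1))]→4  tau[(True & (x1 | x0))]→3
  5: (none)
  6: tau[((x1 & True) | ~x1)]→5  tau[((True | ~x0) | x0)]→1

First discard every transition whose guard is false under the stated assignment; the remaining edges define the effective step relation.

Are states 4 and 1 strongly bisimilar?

Answer: BISIMILAR

Trace:
Compute ~ classes (split until stable):
  P[0] = {{0,1,2,3,4,5,6}}
  P[1] = {{0},{1,4},{2,3,5},{6}}
4 equivalence class(es) (converged in 2)
class of 4: {1,4}; class of 1: {1,4}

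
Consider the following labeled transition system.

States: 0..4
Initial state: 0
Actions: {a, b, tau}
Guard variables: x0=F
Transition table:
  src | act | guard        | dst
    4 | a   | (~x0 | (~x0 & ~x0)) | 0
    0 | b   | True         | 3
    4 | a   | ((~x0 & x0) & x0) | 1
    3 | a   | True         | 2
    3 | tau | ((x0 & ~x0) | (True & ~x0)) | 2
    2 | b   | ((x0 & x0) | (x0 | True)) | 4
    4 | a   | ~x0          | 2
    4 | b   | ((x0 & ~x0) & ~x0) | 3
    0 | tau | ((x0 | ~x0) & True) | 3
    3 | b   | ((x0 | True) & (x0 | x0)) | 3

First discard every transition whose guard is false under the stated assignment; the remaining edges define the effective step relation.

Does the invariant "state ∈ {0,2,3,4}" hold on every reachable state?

Allowed set {0,2,3,4}
Reach set: {0,2,3,4}
  0: ok
  2: ok
  3: ok
  4: ok

Answer: INVARIANT HOLDS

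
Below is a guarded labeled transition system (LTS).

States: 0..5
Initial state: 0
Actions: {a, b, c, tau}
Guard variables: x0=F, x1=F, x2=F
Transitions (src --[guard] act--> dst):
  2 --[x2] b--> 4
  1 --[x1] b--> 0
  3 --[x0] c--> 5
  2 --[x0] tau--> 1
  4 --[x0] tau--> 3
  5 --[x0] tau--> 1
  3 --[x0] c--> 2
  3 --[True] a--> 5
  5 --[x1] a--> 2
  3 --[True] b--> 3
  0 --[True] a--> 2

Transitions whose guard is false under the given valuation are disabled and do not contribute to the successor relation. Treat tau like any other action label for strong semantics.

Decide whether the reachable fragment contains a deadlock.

Reachable = {0,2}
  0: a→2  [1 exit(s)]
  2: ∅  [STUCK]
witness 2: a

Answer: DEADLOCK at state 2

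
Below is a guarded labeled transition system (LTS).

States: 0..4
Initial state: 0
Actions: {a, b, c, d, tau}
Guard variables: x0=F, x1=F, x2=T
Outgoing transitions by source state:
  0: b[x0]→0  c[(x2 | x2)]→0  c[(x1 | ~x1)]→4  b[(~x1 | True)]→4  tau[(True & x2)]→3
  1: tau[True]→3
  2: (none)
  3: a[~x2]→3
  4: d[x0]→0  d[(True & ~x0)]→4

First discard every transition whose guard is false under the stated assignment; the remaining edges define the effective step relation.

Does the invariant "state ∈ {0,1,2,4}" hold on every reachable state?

Inv-set: {0,1,2,4}
Reach set: {0,3,4}
  0: ok
  3: outside
  4: ok
witness against invariant: tau → 3

Answer: INVARIANT VIOLATED at state 3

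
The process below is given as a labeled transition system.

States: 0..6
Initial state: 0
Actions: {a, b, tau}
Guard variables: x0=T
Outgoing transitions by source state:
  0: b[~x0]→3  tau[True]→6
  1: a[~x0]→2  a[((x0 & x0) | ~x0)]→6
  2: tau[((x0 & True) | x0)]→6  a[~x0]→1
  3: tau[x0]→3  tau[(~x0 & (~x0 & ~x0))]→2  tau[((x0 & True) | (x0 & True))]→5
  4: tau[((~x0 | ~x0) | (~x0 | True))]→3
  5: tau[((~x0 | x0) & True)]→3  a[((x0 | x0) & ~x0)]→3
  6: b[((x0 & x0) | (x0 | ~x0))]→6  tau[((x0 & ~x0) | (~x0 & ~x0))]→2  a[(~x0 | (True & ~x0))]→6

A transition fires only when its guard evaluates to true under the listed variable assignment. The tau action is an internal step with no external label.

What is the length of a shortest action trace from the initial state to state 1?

Answer: UNREACHABLE

Working:
Layered search for 1:
  Layer 0: {0}
  Layer 1: {6}
1 never appears.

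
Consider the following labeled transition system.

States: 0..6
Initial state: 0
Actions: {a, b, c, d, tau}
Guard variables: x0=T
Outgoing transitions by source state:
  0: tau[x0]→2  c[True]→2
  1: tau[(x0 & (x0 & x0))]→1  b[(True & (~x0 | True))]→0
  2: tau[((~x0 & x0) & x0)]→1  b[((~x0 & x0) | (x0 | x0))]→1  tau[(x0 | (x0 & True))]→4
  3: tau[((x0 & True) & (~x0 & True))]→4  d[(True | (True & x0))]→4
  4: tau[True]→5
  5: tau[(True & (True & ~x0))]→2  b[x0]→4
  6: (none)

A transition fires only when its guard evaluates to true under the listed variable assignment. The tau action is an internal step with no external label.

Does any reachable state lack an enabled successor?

Reach set: {0,1,2,4,5}
  0: c→2  tau→2  [deg 2]
  1: b→0  tau→1  [deg 2]
  2: b→1  tau→4  [deg 2]
  4: tau→5  [deg 1]
  5: b→4  [deg 1]

Answer: DEADLOCK-FREE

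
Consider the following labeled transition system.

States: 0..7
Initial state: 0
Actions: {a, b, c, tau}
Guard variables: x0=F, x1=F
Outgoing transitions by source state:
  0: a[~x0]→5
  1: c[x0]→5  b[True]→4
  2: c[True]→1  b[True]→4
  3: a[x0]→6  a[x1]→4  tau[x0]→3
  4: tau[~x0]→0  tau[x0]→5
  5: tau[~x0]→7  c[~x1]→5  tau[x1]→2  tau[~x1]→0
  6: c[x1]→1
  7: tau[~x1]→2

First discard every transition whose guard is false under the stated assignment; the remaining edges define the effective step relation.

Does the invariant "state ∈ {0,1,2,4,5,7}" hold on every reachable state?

Inv-set: {0,1,2,4,5,7}
R = {0,1,2,4,5,7}
  0: ok
  1: ok
  2: ok
  4: ok
  5: ok
  7: ok

Answer: INVARIANT HOLDS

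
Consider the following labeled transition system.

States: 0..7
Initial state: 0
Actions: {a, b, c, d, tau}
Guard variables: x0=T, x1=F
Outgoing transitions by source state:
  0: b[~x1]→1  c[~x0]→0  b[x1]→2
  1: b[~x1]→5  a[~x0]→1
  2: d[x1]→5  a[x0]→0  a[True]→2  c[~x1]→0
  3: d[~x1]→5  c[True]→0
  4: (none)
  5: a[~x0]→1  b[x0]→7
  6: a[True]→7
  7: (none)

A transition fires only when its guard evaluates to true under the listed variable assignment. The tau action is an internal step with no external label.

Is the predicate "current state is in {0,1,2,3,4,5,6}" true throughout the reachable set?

Answer: INVARIANT VIOLATED at state 7

Analysis:
Allowed set {0,1,2,3,4,5,6}
Reach set: {0,1,5,7}
  0: ✓
  1: ✓
  5: ✓
  7: VIOLATES
reach 7 via b·b·b — violates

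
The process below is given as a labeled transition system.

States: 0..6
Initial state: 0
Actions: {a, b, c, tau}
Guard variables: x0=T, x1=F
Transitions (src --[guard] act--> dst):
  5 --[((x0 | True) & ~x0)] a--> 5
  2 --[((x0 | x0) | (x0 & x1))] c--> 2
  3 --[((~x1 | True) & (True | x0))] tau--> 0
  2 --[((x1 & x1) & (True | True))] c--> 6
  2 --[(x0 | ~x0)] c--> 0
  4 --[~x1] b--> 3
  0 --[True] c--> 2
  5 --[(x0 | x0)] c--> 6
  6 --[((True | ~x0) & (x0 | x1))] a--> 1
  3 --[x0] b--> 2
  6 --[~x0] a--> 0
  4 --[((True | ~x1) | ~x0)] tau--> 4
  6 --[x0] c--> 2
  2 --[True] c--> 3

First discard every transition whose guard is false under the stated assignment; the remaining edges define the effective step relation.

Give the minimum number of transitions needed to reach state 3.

Answer: 2

Analysis:
Breadth-first toward 3:
  L0 = {0}
  L1 = {2}
  L2 = {3}
first hit 3 at d=2 via c·c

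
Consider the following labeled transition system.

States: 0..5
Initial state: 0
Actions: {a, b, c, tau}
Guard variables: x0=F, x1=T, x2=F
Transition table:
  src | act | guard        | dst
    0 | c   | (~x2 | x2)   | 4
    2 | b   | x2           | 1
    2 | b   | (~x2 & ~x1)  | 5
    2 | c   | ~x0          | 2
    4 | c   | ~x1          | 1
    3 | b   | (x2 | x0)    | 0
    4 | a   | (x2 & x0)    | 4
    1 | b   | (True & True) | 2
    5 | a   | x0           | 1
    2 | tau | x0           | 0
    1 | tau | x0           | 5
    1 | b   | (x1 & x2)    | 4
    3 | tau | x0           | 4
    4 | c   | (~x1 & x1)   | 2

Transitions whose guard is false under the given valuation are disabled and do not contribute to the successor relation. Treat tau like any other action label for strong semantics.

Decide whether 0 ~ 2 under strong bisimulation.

Answer: NOT BISIMILAR

Trace:
Compute ~ classes (split until stable):
  π0 = {{0,1,2,3,4,5}}
  π1 = {{0,2},{1},{3,4,5}}
  π2 = {{0},{1},{2},{3,4,5}}
4 equivalence class(es) (converged in 3)
0∈{0}, 2∈{2}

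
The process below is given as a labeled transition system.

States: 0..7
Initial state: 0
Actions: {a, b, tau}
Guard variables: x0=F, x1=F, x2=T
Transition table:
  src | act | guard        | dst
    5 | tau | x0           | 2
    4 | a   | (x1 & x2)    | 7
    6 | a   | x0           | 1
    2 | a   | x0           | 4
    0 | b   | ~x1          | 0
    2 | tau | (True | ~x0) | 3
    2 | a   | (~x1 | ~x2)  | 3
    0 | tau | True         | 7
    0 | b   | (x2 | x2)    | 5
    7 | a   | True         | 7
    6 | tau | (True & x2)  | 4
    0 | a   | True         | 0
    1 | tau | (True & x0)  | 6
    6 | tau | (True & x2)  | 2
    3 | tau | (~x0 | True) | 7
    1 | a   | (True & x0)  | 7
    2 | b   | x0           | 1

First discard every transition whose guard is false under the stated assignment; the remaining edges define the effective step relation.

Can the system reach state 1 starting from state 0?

After dropping false guards: 10 live edges.
L0 = {0}
L1 = {5,7}  cumulative {0,5,7}
R = {0,5,7}

Answer: UNREACHABLE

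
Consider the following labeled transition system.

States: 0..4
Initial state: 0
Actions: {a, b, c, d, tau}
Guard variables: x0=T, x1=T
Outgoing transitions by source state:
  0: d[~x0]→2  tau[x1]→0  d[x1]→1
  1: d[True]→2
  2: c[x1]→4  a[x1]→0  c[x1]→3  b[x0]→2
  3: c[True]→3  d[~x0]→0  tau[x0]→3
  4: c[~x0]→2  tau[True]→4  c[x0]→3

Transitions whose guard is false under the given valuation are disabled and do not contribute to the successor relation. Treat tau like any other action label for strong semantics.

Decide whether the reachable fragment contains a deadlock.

Answer: DEADLOCK-FREE

Trace:
R = {0,1,2,3,4}
  0: d→1  tau→0  [2 out]
  1: d→2  [1 out]
  2: a→0  b→2  c→3  c→4  [4 out]
  3: c→3  tau→3  [2 out]
  4: c→3  tau→4  [2 out]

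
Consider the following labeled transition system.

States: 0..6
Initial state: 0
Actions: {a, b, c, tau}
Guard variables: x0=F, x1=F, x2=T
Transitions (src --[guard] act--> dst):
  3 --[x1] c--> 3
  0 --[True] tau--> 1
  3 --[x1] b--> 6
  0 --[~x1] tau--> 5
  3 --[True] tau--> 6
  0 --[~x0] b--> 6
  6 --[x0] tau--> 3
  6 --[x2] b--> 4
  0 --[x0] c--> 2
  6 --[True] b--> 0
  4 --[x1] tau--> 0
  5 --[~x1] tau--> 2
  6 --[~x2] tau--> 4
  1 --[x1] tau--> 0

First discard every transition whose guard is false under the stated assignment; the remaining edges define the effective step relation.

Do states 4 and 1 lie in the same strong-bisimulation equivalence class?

Bisimulation quotient by refinement:
  round 0: {{0,1,2,3,4,5,6}}
  round 1: {{0},{1,2,4},{3,5},{6}}
  round 2: {{0},{1,2,4},{3},{5},{6}}
5 equivalence class(es) (converged in 3)
class of 4: {1,2,4}; class of 1: {1,2,4}

Answer: BISIMILAR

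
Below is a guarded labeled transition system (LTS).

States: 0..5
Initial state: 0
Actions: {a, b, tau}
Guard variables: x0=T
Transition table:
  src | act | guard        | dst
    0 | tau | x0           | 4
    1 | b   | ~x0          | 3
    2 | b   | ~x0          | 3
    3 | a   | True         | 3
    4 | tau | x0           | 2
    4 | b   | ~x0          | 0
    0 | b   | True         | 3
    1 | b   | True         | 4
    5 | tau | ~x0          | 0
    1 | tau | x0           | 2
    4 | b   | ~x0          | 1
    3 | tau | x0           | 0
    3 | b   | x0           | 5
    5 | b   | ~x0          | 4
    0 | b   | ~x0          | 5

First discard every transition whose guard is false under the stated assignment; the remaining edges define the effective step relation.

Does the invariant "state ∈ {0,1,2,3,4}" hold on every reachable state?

Answer: INVARIANT VIOLATED at state 5

Working:
Inv-set: {0,1,2,3,4}
Reachable = {0,2,3,4,5}
  0: ok
  2: ok
  3: ok
  4: ok
  5: ✗ unsafe
witness against invariant: b·b → 5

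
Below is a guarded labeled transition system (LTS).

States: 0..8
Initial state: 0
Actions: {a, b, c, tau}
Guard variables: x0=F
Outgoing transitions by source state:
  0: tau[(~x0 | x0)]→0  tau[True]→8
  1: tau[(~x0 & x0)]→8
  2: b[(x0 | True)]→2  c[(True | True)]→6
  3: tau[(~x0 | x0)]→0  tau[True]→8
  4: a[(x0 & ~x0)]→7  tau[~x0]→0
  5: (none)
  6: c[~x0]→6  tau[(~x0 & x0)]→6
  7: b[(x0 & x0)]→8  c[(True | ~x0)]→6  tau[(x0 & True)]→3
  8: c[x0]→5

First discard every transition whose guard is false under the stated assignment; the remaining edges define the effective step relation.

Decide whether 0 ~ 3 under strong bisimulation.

Refine partition for ~:
  P[0] = {{0,1,2,3,4,5,6,7,8}}
  P[1] = {{0,3,4},{1,5,8},{2},{6,7}}
  P[2] = {{0,3},{1,5,8},{2},{4},{6,7}}
stable after 3 split(s): 5 block(s)
0∈{0,3}, 3∈{0,3}

Answer: BISIMILAR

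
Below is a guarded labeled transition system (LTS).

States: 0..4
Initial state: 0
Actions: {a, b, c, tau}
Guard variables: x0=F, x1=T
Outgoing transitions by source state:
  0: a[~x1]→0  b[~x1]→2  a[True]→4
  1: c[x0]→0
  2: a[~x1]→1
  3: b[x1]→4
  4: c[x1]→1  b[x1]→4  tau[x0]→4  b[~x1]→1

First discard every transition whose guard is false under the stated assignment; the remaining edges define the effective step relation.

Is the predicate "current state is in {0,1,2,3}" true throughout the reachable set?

Inv-set: {0,1,2,3}
Reach set: {0,1,4}
  0: ✓
  1: ✓
  4: ✗ unsafe
witness against invariant: a → 4

Answer: INVARIANT VIOLATED at state 4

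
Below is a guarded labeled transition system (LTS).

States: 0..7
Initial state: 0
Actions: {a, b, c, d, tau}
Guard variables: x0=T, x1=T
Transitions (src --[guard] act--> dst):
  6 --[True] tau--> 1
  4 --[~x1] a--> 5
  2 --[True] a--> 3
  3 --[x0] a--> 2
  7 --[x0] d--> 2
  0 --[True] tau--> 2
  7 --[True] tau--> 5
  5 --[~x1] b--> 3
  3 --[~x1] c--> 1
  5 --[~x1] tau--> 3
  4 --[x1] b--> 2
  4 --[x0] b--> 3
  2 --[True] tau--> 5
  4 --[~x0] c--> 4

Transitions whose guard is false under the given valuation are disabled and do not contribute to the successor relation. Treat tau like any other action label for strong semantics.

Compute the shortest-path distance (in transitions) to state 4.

Answer: UNREACHABLE

Analysis:
Breadth-first toward 4:
  Layer 0: {0}
  Layer 1: {2}
  Layer 2: {3,5}
4 never appears.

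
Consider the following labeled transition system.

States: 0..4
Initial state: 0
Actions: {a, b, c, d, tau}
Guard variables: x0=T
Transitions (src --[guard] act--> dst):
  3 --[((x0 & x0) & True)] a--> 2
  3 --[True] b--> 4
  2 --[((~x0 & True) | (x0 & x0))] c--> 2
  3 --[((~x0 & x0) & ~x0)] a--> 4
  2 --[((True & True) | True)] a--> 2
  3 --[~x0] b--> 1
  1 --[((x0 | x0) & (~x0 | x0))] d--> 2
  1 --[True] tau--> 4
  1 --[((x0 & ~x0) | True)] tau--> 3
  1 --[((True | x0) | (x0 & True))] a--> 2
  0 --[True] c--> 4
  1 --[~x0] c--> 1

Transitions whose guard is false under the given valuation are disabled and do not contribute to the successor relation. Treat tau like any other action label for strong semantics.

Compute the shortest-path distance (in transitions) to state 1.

Answer: UNREACHABLE

Trace:
Layered search for 1:
  L0 = {0}
  L1 = {4}
1 never appears.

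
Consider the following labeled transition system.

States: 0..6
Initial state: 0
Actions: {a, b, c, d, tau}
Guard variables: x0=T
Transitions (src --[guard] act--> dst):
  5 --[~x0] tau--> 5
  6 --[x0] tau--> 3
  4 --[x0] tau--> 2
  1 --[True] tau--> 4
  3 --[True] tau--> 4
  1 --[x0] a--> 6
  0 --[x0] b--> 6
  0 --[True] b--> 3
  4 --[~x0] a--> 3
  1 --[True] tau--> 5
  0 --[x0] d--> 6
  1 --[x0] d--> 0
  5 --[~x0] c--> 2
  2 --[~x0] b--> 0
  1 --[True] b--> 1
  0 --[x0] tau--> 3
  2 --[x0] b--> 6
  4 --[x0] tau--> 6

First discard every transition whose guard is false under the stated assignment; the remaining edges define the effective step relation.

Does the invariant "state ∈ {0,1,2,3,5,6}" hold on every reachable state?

Answer: INVARIANT VIOLATED at state 4

Trace:
Safe = {0,1,2,3,5,6}
Reachable = {0,2,3,4,6}
  0: ✓
  2: ✓
  3: ✓
  4: VIOLATES
  6: ✓
reach 4 via b·tau — violates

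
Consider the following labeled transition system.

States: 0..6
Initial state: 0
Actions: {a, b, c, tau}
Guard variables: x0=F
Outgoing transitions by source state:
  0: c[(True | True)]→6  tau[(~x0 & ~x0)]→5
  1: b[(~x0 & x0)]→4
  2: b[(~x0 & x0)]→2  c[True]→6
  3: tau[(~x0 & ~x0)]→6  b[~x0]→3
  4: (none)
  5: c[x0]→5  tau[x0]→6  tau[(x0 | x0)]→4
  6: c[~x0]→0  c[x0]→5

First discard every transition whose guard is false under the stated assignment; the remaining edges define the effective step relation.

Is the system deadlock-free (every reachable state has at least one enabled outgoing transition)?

Answer: DEADLOCK at state 5

Trace:
R = {0,5,6}
  0: c→6  tau→5  [2 exit(s)]
  5: ∅  [no exit]
  6: c→0  [1 exit(s)]
trace reaching 5: tau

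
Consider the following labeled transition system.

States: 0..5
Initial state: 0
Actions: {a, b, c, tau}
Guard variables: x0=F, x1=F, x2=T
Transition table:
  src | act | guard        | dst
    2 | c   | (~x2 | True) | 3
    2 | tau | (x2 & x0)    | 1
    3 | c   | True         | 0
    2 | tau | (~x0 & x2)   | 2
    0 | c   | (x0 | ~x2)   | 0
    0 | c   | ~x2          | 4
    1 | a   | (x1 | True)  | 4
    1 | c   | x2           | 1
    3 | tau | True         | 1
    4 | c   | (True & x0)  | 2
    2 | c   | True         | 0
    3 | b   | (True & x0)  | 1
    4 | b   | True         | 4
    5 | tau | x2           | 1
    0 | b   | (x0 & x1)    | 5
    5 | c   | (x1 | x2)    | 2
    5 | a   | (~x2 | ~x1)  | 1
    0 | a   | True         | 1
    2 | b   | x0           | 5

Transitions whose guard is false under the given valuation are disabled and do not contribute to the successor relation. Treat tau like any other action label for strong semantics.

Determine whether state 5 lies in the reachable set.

Answer: UNREACHABLE

Working:
12 transition(s) survive guard evaluation.
Layer 0: {0}
Layer 1: {1}  now seen {0,1}
Layer 2: {4}  now seen {0,1,4}
Reach set: {0,1,4}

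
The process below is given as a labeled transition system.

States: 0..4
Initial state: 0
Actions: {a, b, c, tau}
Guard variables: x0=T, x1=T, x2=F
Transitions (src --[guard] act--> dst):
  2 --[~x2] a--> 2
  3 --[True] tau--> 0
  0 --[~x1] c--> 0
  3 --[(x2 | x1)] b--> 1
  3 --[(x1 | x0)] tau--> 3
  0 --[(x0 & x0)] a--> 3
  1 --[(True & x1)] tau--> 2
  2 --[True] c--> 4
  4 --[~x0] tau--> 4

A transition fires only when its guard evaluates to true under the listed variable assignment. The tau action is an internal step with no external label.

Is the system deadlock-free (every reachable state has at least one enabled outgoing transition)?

Reach set: {0,1,2,3,4}
  0: a→3  [deg 1]
  1: tau→2  [deg 1]
  2: a→2  c→4  [deg 2]
  3: b→1  tau→0  tau→3  [deg 3]
  4: ∅  [deadlock]
trace reaching 4: a·b·tau·c

Answer: DEADLOCK at state 4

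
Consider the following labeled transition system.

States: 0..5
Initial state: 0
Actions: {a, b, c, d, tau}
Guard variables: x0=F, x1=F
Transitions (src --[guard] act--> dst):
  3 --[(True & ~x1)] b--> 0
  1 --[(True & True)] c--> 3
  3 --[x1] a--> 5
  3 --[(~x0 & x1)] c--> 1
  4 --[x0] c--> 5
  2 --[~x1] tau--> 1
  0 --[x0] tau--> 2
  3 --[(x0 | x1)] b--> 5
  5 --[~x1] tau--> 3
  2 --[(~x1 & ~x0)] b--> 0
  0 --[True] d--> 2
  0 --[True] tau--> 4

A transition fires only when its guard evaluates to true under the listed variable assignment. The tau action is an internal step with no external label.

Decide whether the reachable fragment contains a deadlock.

Answer: DEADLOCK at state 4

Working:
Reach set: {0,1,2,3,4}
  0: d→2  tau→4  [2 exit(s)]
  1: c→3  [1 exit(s)]
  2: b→0  tau→1  [2 exit(s)]
  3: b→0  [1 exit(s)]
  4: ∅  [no exit]
trace reaching 4: tau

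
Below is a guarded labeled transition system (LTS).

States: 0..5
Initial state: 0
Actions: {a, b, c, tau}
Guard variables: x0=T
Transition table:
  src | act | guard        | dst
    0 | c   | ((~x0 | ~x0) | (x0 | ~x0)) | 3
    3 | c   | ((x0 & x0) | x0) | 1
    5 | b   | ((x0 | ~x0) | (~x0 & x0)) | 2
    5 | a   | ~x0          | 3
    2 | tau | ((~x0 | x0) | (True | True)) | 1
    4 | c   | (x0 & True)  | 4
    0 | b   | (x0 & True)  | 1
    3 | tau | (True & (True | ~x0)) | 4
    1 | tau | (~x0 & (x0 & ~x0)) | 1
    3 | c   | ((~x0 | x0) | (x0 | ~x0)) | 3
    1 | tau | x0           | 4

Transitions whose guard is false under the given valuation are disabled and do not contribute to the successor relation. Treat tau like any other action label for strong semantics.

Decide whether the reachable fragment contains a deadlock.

Answer: DEADLOCK-FREE

Trace:
R = {0,1,3,4}
  0: b→1  c→3  [deg 2]
  1: tau→4  [deg 1]
  3: c→1  c→3  tau→4  [deg 3]
  4: c→4  [deg 1]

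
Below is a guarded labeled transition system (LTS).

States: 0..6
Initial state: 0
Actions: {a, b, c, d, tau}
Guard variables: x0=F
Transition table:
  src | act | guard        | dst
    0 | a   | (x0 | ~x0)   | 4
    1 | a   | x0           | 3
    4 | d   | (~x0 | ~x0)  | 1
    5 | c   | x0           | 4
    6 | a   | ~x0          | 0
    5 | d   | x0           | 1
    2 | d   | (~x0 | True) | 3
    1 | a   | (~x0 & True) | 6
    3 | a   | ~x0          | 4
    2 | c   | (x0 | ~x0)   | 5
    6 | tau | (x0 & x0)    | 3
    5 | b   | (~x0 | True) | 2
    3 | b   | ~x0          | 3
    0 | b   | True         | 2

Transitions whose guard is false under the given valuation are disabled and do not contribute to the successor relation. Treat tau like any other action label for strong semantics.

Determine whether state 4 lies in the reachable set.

After dropping false guards: 10 live edges.
depth 0: {0}
depth 1: {2,4}  total {0,2,4}
depth 2: {1,3,5}  total {0,1,2,3,4,5}
depth 3: {6}  total {0,1,2,3,4,5,6}
R = {0,1,2,3,4,5,6}
trace reaching 4: a

Answer: REACHABLE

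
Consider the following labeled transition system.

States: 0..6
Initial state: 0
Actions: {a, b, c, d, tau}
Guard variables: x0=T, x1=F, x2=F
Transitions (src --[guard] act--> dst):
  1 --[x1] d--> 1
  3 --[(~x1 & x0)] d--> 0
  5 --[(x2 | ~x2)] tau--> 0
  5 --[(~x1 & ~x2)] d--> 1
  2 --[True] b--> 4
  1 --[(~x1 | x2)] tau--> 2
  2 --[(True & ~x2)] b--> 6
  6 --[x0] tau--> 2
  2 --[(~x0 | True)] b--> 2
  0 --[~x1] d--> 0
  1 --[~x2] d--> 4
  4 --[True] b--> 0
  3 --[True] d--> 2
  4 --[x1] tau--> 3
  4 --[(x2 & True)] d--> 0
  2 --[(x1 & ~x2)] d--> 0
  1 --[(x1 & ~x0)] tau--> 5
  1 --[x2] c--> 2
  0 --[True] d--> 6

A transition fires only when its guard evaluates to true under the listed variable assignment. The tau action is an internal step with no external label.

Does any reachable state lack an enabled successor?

Answer: DEADLOCK-FREE

Analysis:
Reachable = {0,2,4,6}
  0: d→0  d→6  [2 out]
  2: b→2  b→4  b→6  [3 out]
  4: b→0  [1 out]
  6: tau→2  [1 out]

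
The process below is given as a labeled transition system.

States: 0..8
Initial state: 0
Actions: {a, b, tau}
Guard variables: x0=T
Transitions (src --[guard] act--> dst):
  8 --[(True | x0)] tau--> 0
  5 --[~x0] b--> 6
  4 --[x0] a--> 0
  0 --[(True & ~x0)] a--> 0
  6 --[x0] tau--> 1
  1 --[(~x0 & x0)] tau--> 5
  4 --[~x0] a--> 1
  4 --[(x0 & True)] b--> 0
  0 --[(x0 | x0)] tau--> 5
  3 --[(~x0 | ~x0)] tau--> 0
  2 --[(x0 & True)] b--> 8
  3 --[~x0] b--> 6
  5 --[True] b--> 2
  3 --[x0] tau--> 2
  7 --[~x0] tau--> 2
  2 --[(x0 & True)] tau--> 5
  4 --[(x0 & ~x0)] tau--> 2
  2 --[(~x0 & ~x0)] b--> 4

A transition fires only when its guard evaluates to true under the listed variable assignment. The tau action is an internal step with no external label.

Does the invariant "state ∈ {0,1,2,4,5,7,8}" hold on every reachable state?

Answer: INVARIANT HOLDS

Trace:
Allowed set {0,1,2,4,5,7,8}
Reach set: {0,2,5,8}
  0: ✓
  2: ✓
  5: ✓
  8: ✓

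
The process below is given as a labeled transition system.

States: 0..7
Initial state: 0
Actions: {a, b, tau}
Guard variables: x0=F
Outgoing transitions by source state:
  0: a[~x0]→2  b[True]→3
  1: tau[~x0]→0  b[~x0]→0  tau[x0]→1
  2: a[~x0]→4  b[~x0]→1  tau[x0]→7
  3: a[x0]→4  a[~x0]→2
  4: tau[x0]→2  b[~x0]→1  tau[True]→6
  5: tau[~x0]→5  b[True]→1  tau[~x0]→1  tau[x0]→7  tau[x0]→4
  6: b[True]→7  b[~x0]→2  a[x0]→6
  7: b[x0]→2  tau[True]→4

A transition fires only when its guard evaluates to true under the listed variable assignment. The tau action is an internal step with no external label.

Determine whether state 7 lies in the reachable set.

Guard filter leaves 15 enabled edge(s).
depth 0: {0}
depth 1: {2,3}  now seen {0,2,3}
depth 2: {1,4}  now seen {0,1,2,3,4}
depth 3: {6}  now seen {0,1,2,3,4,6}
depth 4: {7}  now seen {0,1,2,3,4,6,7}
Reachable = {0,1,2,3,4,6,7}
Path to 7: a·a·tau·b

Answer: REACHABLE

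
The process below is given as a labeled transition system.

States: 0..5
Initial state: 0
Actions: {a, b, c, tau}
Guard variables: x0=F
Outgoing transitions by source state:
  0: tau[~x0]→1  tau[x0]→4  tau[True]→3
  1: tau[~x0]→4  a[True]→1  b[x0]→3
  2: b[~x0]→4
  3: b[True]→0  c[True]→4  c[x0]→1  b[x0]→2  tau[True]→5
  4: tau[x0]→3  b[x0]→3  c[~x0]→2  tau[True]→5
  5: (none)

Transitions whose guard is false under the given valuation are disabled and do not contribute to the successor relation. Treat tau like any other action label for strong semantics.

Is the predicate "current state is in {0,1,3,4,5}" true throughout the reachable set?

Answer: INVARIANT VIOLATED at state 2

Trace:
Allowed set {0,1,3,4,5}
Reach set: {0,1,2,3,4,5}
  0: ✓
  1: ✓
  2: ✗ unsafe
  3: ✓
  4: ✓
  5: ✓
reach 2 via tau·tau·c — violates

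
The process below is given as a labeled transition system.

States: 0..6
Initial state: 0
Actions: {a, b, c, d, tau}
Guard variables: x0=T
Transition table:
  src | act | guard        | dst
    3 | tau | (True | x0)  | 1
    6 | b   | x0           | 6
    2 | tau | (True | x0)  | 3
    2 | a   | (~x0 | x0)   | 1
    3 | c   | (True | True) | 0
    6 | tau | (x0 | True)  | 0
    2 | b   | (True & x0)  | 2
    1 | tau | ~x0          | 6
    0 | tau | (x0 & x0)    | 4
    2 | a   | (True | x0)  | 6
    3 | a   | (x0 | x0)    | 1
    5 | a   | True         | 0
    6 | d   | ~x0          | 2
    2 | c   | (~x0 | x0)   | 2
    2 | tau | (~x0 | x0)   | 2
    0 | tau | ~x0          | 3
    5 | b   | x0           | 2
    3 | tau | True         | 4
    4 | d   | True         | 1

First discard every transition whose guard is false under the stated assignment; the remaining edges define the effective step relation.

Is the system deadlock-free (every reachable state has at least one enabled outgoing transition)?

Reach set: {0,1,4}
  0: tau→4  [1 out]
  1: ∅  [deadlock]
  4: d→1  [1 out]
Path to 1: tau·d

Answer: DEADLOCK at state 1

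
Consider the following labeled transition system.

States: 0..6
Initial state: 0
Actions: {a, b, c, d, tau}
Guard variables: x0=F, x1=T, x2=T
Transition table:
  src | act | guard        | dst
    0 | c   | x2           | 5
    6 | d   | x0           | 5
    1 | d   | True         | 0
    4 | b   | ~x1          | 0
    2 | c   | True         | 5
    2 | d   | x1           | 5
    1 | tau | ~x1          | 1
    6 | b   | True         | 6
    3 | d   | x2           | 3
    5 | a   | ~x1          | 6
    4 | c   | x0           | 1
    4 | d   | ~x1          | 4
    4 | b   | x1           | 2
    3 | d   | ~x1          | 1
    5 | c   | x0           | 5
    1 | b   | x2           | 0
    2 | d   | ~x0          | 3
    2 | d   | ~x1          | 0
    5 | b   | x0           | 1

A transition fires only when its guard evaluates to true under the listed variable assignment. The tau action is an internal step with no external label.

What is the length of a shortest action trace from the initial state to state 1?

Breadth-first toward 1:
  Layer 0: {0}
  Layer 1: {5}
1 never appears.

Answer: UNREACHABLE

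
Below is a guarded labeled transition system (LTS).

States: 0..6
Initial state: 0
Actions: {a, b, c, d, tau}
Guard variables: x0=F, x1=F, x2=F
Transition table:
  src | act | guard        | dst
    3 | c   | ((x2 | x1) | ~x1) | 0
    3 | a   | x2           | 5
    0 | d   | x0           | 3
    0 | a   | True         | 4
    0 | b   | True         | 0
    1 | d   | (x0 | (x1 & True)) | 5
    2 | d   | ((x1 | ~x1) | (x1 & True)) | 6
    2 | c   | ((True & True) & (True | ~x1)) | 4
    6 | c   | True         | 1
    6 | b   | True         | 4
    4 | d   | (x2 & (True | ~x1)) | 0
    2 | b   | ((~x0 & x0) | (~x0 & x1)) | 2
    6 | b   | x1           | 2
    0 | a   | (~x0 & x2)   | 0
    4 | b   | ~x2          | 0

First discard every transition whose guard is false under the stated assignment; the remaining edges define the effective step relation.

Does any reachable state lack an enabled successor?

R = {0,4}
  0: a→4  b→0  [deg 2]
  4: b→0  [deg 1]

Answer: DEADLOCK-FREE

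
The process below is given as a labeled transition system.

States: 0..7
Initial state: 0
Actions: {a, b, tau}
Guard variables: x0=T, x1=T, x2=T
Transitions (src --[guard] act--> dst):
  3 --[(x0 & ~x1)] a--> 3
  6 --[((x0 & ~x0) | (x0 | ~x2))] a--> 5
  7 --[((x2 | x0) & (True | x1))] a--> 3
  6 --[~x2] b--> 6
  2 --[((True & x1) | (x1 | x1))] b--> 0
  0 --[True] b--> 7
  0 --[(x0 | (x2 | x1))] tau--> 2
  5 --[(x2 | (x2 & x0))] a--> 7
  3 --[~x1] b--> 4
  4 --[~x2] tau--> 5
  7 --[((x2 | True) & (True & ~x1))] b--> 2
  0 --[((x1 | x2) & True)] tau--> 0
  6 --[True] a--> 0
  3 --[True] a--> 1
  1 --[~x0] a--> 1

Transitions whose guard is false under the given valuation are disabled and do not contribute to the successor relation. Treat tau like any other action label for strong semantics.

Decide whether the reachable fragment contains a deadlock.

Answer: DEADLOCK at state 1

Analysis:
R = {0,1,2,3,7}
  0: b→7  tau→0  tau→2  [deg 3]
  1: ∅  [deadlock]
  2: b→0  [deg 1]
  3: a→1  [deg 1]
  7: a→3  [deg 1]
trace reaching 1: b·a·a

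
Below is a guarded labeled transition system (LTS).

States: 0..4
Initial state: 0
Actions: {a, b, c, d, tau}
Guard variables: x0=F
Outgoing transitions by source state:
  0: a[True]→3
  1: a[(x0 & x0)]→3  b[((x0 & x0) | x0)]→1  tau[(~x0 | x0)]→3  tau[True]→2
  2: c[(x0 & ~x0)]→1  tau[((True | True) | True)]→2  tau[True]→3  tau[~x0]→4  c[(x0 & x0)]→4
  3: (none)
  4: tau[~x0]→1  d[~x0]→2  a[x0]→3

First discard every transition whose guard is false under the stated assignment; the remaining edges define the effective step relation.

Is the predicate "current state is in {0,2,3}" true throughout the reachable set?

Answer: INVARIANT HOLDS

Trace:
Allowed set {0,2,3}
Reach set: {0,3}
  0: safe
  3: safe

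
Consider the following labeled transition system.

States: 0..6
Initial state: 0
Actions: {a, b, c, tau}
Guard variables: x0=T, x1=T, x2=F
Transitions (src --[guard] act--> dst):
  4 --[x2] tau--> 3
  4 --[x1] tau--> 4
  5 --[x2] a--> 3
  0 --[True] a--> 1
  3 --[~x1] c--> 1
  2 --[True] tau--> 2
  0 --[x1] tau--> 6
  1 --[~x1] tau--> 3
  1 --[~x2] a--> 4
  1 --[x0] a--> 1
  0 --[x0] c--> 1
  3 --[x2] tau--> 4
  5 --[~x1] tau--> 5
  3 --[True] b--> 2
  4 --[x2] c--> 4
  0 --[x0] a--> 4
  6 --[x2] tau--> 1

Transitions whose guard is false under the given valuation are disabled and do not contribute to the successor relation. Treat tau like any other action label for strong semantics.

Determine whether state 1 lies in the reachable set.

Guard filter leaves 9 enabled edge(s).
depth 0: {0}
depth 1: {1,4,6}  now seen {0,1,4,6}
Reachable = {0,1,4,6}
witness 1: a

Answer: REACHABLE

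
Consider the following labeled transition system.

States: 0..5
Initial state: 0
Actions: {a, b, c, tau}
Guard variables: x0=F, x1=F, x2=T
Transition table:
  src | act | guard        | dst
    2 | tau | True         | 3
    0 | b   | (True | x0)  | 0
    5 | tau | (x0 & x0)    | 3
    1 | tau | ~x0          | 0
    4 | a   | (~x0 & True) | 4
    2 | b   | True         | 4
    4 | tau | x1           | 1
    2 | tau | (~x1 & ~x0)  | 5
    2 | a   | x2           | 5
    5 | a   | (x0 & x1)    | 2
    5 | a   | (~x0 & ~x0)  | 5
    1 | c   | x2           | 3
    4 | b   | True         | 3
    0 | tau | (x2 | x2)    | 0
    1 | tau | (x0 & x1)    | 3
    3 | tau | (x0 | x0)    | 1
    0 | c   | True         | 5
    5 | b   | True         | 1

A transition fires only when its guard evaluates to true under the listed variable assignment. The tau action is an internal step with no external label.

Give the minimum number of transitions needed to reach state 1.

Answer: 2

Analysis:
Layered search for 1:
  L0 = {0}
  L1 = {5}
  L2 = {1}
depth(1)=2, e.g. c·b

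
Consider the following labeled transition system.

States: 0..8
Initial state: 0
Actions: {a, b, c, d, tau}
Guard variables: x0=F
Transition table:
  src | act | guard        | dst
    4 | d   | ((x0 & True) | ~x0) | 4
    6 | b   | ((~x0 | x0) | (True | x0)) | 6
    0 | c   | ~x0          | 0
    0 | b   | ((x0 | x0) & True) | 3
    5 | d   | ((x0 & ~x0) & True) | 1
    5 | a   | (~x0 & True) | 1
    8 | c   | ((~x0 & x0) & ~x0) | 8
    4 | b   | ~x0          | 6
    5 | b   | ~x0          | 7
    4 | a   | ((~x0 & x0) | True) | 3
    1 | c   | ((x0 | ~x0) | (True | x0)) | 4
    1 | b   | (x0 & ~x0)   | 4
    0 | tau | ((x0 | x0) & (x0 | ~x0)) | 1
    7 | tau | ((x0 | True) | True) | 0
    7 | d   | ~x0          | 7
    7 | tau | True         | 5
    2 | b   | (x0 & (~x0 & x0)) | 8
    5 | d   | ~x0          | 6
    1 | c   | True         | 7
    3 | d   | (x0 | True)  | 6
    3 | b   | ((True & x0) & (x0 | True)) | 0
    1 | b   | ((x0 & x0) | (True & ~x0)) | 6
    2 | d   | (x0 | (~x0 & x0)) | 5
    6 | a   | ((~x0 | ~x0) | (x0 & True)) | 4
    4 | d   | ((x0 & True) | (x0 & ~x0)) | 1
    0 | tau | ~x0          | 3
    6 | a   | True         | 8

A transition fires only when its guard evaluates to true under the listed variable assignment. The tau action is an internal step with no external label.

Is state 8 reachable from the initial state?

Guard filter leaves 18 enabled edge(s).
depth 0: {0}
depth 1: {3}  now seen {0,3}
depth 2: {6}  now seen {0,3,6}
depth 3: {4,8}  now seen {0,3,4,6,8}
Reach set: {0,3,4,6,8}
trace reaching 8: tau·d·a

Answer: REACHABLE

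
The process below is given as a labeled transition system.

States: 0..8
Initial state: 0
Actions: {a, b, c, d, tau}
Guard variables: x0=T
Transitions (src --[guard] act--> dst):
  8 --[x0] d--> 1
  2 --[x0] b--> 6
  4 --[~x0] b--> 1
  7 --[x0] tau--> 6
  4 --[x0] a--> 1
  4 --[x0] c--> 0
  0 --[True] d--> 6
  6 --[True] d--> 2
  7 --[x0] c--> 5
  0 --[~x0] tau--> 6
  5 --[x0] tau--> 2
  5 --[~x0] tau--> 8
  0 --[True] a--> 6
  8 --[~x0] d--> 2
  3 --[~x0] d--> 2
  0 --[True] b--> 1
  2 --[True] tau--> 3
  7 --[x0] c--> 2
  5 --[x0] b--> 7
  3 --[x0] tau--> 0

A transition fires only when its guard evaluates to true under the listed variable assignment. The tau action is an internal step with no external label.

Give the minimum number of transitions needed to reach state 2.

Layered search for 2:
  Layer 0: {0}
  Layer 1: {1,6}
  Layer 2: {2}
depth(2)=2, e.g. a·d

Answer: 2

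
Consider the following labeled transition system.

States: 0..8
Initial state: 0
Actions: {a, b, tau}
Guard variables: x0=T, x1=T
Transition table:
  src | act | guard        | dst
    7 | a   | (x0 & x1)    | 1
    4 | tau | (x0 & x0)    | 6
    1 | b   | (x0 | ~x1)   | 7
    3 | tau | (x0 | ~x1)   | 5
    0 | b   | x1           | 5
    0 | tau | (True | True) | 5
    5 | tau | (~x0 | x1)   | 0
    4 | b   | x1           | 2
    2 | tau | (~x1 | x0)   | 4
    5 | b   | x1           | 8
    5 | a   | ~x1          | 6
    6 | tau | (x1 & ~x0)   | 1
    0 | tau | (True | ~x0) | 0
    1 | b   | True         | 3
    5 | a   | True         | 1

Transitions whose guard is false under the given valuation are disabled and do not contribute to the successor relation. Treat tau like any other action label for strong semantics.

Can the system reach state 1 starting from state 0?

Guard filter leaves 13 enabled edge(s).
depth 0: {0}
depth 1: {5}  cumulative {0,5}
depth 2: {1,8}  cumulative {0,1,5,8}
depth 3: {3,7}  cumulative {0,1,3,5,7,8}
R = {0,1,3,5,7,8}
trace reaching 1: b·a

Answer: REACHABLE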